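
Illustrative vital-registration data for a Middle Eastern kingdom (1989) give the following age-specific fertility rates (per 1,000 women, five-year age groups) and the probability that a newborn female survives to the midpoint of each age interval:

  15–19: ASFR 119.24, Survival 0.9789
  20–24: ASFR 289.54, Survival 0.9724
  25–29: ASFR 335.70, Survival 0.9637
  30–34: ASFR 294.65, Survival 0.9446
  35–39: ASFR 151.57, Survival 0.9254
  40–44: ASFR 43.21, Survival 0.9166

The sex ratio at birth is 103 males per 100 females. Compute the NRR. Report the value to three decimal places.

2.906

Proportion female at birth = 100 / (100 + 103) = 0.49261.
Weighting each age-specific rate by interval width and survival:
  15–19: 5 × 119.24/1000 × 0.9789 = 0.58362
  20–24: 5 × 289.54/1000 × 0.9724 = 1.40774
  25–29: 5 × 335.70/1000 × 0.9637 = 1.61757
  30–34: 5 × 294.65/1000 × 0.9446 = 1.39163
  35–39: 5 × 151.57/1000 × 0.9254 = 0.70131
  40–44: 5 × 43.21/1000 × 0.9166 = 0.19803
Sum = 5.89990
NRR = 0.49261 × 5.89990 = 2.90635
An NRR exceeding 1 indicates intrinsic growth under these rates.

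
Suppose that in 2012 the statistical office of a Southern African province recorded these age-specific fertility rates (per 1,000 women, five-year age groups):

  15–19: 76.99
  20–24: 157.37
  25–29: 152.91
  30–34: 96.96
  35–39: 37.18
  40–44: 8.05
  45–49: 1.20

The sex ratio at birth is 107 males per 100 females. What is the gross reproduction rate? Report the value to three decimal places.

1.282

Proportion female at birth = 100 / (100 + 107) = 0.48309.
Sum of ASFRs = 76.99 + 157.37 + 152.91 + 96.96 + 37.18 + 8.05 + 1.20 = 530.66
TFR = 5 × 530.66 / 1000 = 2.6533
GRR = 0.48309 × 2.6533 = 1.28178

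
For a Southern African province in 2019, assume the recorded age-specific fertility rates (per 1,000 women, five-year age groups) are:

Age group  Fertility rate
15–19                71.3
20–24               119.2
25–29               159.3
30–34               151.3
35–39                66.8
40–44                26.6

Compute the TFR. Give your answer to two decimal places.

Sum of ASFRs = 71.3 + 119.2 + 159.3 + 151.3 + 66.8 + 26.6 = 594.5
TFR = 5 × 594.5 / 1000 = 2.9725

2.97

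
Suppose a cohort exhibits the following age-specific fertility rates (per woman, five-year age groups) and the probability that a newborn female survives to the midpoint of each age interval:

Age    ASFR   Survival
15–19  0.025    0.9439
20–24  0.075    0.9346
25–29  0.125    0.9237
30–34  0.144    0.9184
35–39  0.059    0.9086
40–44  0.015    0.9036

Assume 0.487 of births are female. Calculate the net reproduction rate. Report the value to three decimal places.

0.995

Proportion female at birth = 0.487.
Each age group contributes 5 × ASFR × survival:
  15–19: 5 × 0.025 × 0.9439 = 0.11799
  20–24: 5 × 0.075 × 0.9346 = 0.35048
  25–29: 5 × 0.125 × 0.9237 = 0.57731
  30–34: 5 × 0.144 × 0.9184 = 0.66125
  35–39: 5 × 0.059 × 0.9086 = 0.26804
  40–44: 5 × 0.015 × 0.9036 = 0.06777
Sum = 2.04284
NRR = 0.487 × 2.04284 = 0.99486
With NRR below 1 the population is below replacement fertility.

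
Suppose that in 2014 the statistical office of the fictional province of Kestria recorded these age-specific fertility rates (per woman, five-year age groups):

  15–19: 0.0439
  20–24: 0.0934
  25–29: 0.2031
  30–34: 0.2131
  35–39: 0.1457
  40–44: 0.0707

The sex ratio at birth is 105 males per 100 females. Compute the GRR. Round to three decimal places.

Proportion female at birth = 100 / (100 + 105) = 0.48780.
Sum of ASFRs = 0.0439 + 0.0934 + 0.2031 + 0.2131 + 0.1457 + 0.0707 = 0.7699
TFR = 5 × 0.7699 = 3.8495
GRR = 0.48780 × 3.8495 = 1.87779

1.878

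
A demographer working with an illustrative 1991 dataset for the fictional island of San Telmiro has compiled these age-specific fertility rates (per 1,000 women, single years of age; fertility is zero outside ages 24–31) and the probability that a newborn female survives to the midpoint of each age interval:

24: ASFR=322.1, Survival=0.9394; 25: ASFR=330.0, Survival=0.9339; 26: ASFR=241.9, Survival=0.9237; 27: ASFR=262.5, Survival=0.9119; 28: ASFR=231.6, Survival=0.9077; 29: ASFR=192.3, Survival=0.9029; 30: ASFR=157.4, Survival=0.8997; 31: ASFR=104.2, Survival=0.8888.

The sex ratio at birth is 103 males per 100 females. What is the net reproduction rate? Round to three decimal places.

Proportion female at birth = 100 / (100 + 103) = 0.49261.
Each age group contributes 1 × ASFR × survival:
  24: 1 × 322.1/1000 × 0.9394 = 0.30258
  25: 1 × 330.0/1000 × 0.9339 = 0.30819
  26: 1 × 241.9/1000 × 0.9237 = 0.22344
  27: 1 × 262.5/1000 × 0.9119 = 0.23937
  28: 1 × 231.6/1000 × 0.9077 = 0.21022
  29: 1 × 192.3/1000 × 0.9029 = 0.17363
  30: 1 × 157.4/1000 × 0.8997 = 0.14161
  31: 1 × 104.2/1000 × 0.8888 = 0.09261
Sum = 1.69165
NRR = 0.49261 × 1.69165 = 0.83332
With NRR below 1 the population is below replacement fertility.

0.833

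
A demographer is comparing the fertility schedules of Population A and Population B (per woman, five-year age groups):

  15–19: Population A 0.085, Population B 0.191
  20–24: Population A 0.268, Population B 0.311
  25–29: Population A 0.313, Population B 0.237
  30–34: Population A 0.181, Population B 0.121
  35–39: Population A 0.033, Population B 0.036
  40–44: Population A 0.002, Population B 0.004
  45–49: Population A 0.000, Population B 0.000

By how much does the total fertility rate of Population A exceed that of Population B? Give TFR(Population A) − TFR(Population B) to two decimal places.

Population A:
  Sum of ASFRs = 0.085 + 0.268 + 0.313 + 0.181 + 0.033 + 0.002 + 0.000 = 0.882
  TFR = 5 × 0.882 = 4.41
Population B:
  Sum of ASFRs = 0.191 + 0.311 + 0.237 + 0.121 + 0.036 + 0.004 + 0.000 = 0.900
  TFR = 5 × 0.900 = 4.5
Difference = 4.41 − 4.5 = -0.09

-0.09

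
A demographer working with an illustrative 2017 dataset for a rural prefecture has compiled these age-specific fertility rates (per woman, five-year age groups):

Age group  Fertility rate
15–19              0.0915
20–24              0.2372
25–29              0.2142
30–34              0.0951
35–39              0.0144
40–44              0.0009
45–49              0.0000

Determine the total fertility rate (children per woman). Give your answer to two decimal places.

Sum of ASFRs = 0.0915 + 0.2372 + 0.2142 + 0.0951 + 0.0144 + 0.0009 + 0.0000 = 0.6533
TFR = 5 × 0.6533 = 3.2665

3.27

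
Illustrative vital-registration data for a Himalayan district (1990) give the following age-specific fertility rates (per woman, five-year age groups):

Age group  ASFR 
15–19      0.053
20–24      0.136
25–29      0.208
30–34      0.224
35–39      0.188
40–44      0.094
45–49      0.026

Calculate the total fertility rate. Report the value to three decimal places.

Sum of ASFRs = 0.053 + 0.136 + 0.208 + 0.224 + 0.188 + 0.094 + 0.026 = 0.929
TFR = 5 × 0.929 = 4.645

4.645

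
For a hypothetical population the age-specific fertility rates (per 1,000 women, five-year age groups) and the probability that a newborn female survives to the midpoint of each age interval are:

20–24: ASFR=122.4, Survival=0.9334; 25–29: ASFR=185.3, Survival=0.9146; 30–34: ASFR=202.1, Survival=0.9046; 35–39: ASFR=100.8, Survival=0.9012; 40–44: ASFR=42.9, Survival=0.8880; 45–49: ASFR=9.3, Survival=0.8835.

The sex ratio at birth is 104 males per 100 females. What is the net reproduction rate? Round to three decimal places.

Proportion female at birth = 100 / (100 + 104) = 0.49020.
Each age group contributes 5 × ASFR × survival:
  20–24: 5 × 122.4/1000 × 0.9334 = 0.57124
  25–29: 5 × 185.3/1000 × 0.9146 = 0.84738
  30–34: 5 × 202.1/1000 × 0.9046 = 0.91410
  35–39: 5 × 100.8/1000 × 0.9012 = 0.45420
  40–44: 5 × 42.9/1000 × 0.8880 = 0.19048
  45–49: 5 × 9.3/1000 × 0.8835 = 0.04108
Sum = 3.01848
NRR = 0.49020 × 3.01848 = 1.47966

1.480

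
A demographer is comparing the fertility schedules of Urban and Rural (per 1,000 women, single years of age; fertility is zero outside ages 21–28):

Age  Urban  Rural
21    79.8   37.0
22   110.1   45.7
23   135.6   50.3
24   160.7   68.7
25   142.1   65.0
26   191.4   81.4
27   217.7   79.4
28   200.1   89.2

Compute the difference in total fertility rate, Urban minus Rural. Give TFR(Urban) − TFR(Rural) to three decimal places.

0.721

Urban:
  Sum of ASFRs = 79.8 + 110.1 + 135.6 + 160.7 + 142.1 + 191.4 + 217.7 + 200.1 = 1237.5
  TFR = 1237.5 / 1000 = 1.2375
Rural:
  Sum of ASFRs = 37.0 + 45.7 + 50.3 + 68.7 + 65.0 + 81.4 + 79.4 + 89.2 = 516.7
  TFR = 516.7 / 1000 = 0.5167
Difference = 1.2375 − 0.5167 = 0.7208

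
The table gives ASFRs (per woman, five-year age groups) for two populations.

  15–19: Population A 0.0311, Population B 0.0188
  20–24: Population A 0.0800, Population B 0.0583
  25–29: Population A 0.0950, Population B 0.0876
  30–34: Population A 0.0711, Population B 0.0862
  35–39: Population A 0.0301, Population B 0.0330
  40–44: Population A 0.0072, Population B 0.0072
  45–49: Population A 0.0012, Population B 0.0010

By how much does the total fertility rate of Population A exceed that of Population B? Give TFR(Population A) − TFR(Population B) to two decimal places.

Population A:
  Sum of ASFRs = 0.0311 + 0.0800 + 0.0950 + 0.0711 + 0.0301 + 0.0072 + 0.0012 = 0.3157
  TFR = 5 × 0.3157 = 1.5785
Population B:
  Sum of ASFRs = 0.0188 + 0.0583 + 0.0876 + 0.0862 + 0.0330 + 0.0072 + 0.0010 = 0.2921
  TFR = 5 × 0.2921 = 1.4605
Difference = 1.5785 − 1.4605 = 0.118

0.12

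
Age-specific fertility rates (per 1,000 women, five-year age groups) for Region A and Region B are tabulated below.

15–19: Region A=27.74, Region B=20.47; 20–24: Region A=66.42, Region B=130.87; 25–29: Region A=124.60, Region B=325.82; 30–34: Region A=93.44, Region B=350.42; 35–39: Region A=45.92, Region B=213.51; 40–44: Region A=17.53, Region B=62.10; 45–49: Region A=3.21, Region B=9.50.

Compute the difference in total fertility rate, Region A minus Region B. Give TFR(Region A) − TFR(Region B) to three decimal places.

-3.669

Region A:
  Sum of ASFRs = 27.74 + 66.42 + 124.60 + 93.44 + 45.92 + 17.53 + 3.21 = 378.86
  TFR = 5 × 378.86 / 1000 = 1.8943
Region B:
  Sum of ASFRs = 20.47 + 130.87 + 325.82 + 350.42 + 213.51 + 62.10 + 9.50 = 1112.69
  TFR = 5 × 1112.69 / 1000 = 5.56345
Difference = 1.8943 − 5.56345 = -3.66915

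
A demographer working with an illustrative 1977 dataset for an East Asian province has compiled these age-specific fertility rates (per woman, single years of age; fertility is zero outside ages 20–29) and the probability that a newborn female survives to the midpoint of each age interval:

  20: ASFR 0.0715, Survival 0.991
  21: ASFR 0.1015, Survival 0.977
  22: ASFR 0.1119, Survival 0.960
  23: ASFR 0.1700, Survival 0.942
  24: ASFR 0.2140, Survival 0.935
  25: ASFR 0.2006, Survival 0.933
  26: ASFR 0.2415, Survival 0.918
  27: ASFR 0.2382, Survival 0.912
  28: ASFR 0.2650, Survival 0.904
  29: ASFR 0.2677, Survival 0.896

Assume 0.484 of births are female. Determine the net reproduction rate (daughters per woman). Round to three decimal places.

0.844

Proportion female at birth = 0.484.
Weighting each age-specific rate by interval width and survival:
  20: 1 × 0.0715 × 0.991 = 0.07086
  21: 1 × 0.1015 × 0.977 = 0.09917
  22: 1 × 0.1119 × 0.960 = 0.10742
  23: 1 × 0.1700 × 0.942 = 0.16014
  24: 1 × 0.2140 × 0.935 = 0.20009
  25: 1 × 0.2006 × 0.933 = 0.18716
  26: 1 × 0.2415 × 0.918 = 0.22170
  27: 1 × 0.2382 × 0.912 = 0.21724
  28: 1 × 0.2650 × 0.904 = 0.23956
  29: 1 × 0.2677 × 0.896 = 0.23986
Sum = 1.74320
NRR = 0.484 × 1.74320 = 0.84371
With NRR below 1 the population is below replacement fertility.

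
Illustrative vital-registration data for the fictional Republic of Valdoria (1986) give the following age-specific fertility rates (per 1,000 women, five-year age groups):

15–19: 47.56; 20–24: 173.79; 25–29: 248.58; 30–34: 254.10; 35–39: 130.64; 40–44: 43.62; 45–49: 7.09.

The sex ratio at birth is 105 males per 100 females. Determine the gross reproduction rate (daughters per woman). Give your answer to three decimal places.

Proportion female at birth = 100 / (100 + 105) = 0.48780.
Sum of ASFRs = 47.56 + 173.79 + 248.58 + 254.10 + 130.64 + 43.62 + 7.09 = 905.38
TFR = 5 × 905.38 / 1000 = 4.5269
GRR = 0.48780 × 4.5269 = 2.20822

2.208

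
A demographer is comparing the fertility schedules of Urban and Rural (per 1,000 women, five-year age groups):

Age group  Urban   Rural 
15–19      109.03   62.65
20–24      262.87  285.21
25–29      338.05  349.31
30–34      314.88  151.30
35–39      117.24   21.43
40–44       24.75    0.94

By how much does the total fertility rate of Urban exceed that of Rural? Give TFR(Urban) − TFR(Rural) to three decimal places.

1.480

Urban:
  Sum of ASFRs = 109.03 + 262.87 + 338.05 + 314.88 + 117.24 + 24.75 = 1166.82
  TFR = 5 × 1166.82 / 1000 = 5.8341
Rural:
  Sum of ASFRs = 62.65 + 285.21 + 349.31 + 151.30 + 21.43 + 0.94 = 870.84
  TFR = 5 × 870.84 / 1000 = 4.3542
Difference = 5.8341 − 4.3542 = 1.4799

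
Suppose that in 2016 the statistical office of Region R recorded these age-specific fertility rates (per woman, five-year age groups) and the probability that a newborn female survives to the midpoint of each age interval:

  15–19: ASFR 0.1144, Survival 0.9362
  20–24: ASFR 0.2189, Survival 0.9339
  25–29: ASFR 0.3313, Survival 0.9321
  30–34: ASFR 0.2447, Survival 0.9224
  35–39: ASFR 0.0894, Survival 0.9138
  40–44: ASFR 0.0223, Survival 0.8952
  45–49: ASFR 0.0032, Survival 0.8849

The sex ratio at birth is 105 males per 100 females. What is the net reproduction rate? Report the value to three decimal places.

2.318

Proportion female at birth = 100 / (100 + 105) = 0.48780.
Weighting each age-specific rate by interval width and survival:
  15–19: 5 × 0.1144 × 0.9362 = 0.53551
  20–24: 5 × 0.2189 × 0.9339 = 1.02215
  25–29: 5 × 0.3313 × 0.9321 = 1.54402
  30–34: 5 × 0.2447 × 0.9224 = 1.12856
  35–39: 5 × 0.0894 × 0.9138 = 0.40847
  40–44: 5 × 0.0223 × 0.8952 = 0.09981
  45–49: 5 × 0.0032 × 0.8849 = 0.01416
Sum = 4.75268
NRR = 0.48780 × 4.75268 = 2.31836
NRR > 1, so each generation more than replaces itself.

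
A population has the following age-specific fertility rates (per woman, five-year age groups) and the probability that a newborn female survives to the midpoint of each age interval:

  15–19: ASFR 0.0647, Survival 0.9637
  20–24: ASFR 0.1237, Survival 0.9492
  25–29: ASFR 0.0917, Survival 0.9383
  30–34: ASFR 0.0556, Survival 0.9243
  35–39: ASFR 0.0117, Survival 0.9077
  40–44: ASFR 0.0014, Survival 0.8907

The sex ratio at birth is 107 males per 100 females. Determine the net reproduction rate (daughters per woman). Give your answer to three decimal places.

Proportion female at birth = 100 / (100 + 107) = 0.48309.
Per-age-group product (5 × ASFR × survival probability):
  15–19: 5 × 0.0647 × 0.9637 = 0.31176
  20–24: 5 × 0.1237 × 0.9492 = 0.58708
  25–29: 5 × 0.0917 × 0.9383 = 0.43021
  30–34: 5 × 0.0556 × 0.9243 = 0.25696
  35–39: 5 × 0.0117 × 0.9077 = 0.05310
  40–44: 5 × 0.0014 × 0.8907 = 0.00623
Sum = 1.64534
NRR = 0.48309 × 1.64534 = 0.79485
With NRR below 1 the population is below replacement fertility.

0.795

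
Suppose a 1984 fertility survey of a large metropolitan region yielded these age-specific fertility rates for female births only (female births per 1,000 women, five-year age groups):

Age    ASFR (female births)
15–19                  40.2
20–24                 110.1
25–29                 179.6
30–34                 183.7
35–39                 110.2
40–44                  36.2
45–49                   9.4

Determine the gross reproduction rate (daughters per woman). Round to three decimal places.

3.347

Sum of female ASFRs = 40.2 + 110.1 + 179.6 + 183.7 + 110.2 + 36.2 + 9.4 = 669.4
GRR = 5 × 669.4 / 1000 = 3.347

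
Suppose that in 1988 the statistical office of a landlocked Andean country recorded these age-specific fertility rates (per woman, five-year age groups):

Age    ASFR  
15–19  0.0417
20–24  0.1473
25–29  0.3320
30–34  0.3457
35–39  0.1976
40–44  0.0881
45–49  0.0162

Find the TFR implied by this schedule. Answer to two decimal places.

Sum of ASFRs = 0.0417 + 0.1473 + 0.3320 + 0.3457 + 0.1976 + 0.0881 + 0.0162 = 1.1686
TFR = 5 × 1.1686 = 5.843

5.84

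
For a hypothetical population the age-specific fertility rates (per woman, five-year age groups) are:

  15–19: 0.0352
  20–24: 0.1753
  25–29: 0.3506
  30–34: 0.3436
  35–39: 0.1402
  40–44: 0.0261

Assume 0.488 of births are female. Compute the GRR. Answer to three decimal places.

2.613

Proportion female at birth = 0.488.
Sum of ASFRs = 0.0352 + 0.1753 + 0.3506 + 0.3436 + 0.1402 + 0.0261 = 1.0710
TFR = 5 × 1.0710 = 5.355
GRR = 0.488 × 5.355 = 2.61324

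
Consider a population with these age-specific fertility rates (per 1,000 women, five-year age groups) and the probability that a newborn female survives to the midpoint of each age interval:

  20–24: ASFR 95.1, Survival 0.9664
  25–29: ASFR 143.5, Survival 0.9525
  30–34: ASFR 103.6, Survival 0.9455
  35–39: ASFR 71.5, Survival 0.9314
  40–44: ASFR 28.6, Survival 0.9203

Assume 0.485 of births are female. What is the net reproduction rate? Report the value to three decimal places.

1.017

Proportion female at birth = 0.485.
Weighting each age-specific rate by interval width and survival:
  20–24: 5 × 95.1/1000 × 0.9664 = 0.45952
  25–29: 5 × 143.5/1000 × 0.9525 = 0.68342
  30–34: 5 × 103.6/1000 × 0.9455 = 0.48977
  35–39: 5 × 71.5/1000 × 0.9314 = 0.33298
  40–44: 5 × 28.6/1000 × 0.9203 = 0.13160
Sum = 2.09729
NRR = 0.485 × 2.09729 = 1.01719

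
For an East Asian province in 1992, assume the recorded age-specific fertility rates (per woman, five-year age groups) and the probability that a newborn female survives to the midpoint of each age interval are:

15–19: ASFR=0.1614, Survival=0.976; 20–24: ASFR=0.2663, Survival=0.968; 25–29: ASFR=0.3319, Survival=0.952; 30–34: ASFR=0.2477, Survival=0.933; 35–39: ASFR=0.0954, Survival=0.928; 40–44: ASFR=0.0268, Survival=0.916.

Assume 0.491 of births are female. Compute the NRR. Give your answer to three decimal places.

Proportion female at birth = 0.491.
Survival-weighted fertility by age (5·fₓ·Sₓ):
  15–19: 5 × 0.1614 × 0.976 = 0.78763
  20–24: 5 × 0.2663 × 0.968 = 1.28889
  25–29: 5 × 0.3319 × 0.952 = 1.57984
  30–34: 5 × 0.2477 × 0.933 = 1.15552
  35–39: 5 × 0.0954 × 0.928 = 0.44266
  40–44: 5 × 0.0268 × 0.916 = 0.12274
Sum = 5.37728
NRR = 0.491 × 5.37728 = 2.64024

2.640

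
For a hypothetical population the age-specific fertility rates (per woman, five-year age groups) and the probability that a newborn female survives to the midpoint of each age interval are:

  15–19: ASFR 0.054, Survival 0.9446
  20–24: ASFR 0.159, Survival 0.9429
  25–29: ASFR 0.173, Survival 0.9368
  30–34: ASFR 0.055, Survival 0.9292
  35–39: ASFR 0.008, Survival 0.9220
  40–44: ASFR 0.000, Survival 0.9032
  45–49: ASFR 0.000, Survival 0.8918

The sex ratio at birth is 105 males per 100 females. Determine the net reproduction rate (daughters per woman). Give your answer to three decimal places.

1.028

Proportion female at birth = 100 / (100 + 105) = 0.48780.
Survival-weighted fertility by age (5·fₓ·Sₓ):
  15–19: 5 × 0.054 × 0.9446 = 0.25504
  20–24: 5 × 0.159 × 0.9429 = 0.74961
  25–29: 5 × 0.173 × 0.9368 = 0.81033
  30–34: 5 × 0.055 × 0.9292 = 0.25553
  35–39: 5 × 0.008 × 0.9220 = 0.03688
  40–44: 5 × 0.000 × 0.9032 = 0.00000
  45–49: 5 × 0.000 × 0.8918 = 0.00000
Sum = 2.10739
NRR = 0.48780 × 2.10739 = 1.02798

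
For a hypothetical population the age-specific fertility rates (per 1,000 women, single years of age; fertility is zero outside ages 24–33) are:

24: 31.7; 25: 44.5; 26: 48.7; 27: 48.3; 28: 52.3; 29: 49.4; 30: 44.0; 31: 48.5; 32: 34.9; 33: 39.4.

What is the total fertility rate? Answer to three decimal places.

0.442

Sum of ASFRs = 31.7 + 44.5 + 48.7 + 48.3 + 52.3 + 49.4 + 44.0 + 48.5 + 34.9 + 39.4 = 441.7
TFR = 441.7 / 1000 = 0.4417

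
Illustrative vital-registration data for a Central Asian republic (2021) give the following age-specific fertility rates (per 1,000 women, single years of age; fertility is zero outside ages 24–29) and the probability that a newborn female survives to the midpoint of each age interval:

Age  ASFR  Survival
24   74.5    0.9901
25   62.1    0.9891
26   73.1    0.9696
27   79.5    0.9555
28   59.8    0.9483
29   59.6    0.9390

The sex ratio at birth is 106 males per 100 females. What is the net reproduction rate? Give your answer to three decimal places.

0.192

Proportion female at birth = 100 / (100 + 106) = 0.48544.
Survival-weighted fertility by age (1·fₓ·Sₓ):
  24: 1 × 74.5/1000 × 0.9901 = 0.07376
  25: 1 × 62.1/1000 × 0.9891 = 0.06142
  26: 1 × 73.1/1000 × 0.9696 = 0.07088
  27: 1 × 79.5/1000 × 0.9555 = 0.07596
  28: 1 × 59.8/1000 × 0.9483 = 0.05671
  29: 1 × 59.6/1000 × 0.9390 = 0.05596
Sum = 0.39469
NRR = 0.48544 × 0.39469 = 0.19160
An NRR under 1 implies long-run decline under these rates.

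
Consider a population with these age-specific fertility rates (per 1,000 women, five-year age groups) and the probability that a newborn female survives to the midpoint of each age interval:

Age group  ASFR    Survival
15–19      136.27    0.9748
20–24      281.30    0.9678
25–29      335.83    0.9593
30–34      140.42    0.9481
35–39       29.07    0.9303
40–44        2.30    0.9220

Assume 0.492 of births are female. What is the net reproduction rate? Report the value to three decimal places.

2.188

Proportion female at birth = 0.492.
Per-age-group product (5 × ASFR × survival probability):
  15–19: 5 × 136.27/1000 × 0.9748 = 0.66418
  20–24: 5 × 281.30/1000 × 0.9678 = 1.36121
  25–29: 5 × 335.83/1000 × 0.9593 = 1.61081
  30–34: 5 × 140.42/1000 × 0.9481 = 0.66566
  35–39: 5 × 29.07/1000 × 0.9303 = 0.13522
  40–44: 5 × 2.30/1000 × 0.9220 = 0.01060
Sum = 4.44768
NRR = 0.492 × 4.44768 = 2.18826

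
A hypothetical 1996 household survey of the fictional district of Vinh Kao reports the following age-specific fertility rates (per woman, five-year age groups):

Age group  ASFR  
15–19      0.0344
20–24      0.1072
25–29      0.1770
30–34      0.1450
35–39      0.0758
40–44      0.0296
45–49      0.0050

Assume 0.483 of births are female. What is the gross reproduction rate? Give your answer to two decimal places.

Proportion female at birth = 0.483.
Sum of ASFRs = 0.0344 + 0.1072 + 0.1770 + 0.1450 + 0.0758 + 0.0296 + 0.0050 = 0.5740
TFR = 5 × 0.5740 = 2.87
GRR = 0.483 × 2.87 = 1.38621

1.39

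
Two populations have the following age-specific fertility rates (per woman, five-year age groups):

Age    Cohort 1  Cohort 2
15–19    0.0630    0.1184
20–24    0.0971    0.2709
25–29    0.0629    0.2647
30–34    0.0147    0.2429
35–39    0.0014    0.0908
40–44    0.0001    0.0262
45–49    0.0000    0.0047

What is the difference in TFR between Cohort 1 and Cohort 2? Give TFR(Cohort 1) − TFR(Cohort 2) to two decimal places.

Cohort 1:
  Sum of ASFRs = 0.0630 + 0.0971 + 0.0629 + 0.0147 + 0.0014 + 0.0001 + 0.0000 = 0.2392
  TFR = 5 × 0.2392 = 1.196
Cohort 2:
  Sum of ASFRs = 0.1184 + 0.2709 + 0.2647 + 0.2429 + 0.0908 + 0.0262 + 0.0047 = 1.0186
  TFR = 5 × 1.0186 = 5.093
Difference = 1.196 − 5.093 = -3.897

-3.90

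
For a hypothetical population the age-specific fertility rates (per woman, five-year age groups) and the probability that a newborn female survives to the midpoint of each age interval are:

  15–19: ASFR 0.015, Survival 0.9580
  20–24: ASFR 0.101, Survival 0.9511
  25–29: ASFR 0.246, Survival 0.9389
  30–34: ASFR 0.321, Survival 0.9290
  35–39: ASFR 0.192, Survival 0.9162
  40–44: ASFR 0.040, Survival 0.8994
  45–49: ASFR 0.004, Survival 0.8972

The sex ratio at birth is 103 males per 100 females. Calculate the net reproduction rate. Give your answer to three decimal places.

2.106

Proportion female at birth = 100 / (100 + 103) = 0.49261.
Weighting each age-specific rate by interval width and survival:
  15–19: 5 × 0.015 × 0.9580 = 0.07185
  20–24: 5 × 0.101 × 0.9511 = 0.48031
  25–29: 5 × 0.246 × 0.9389 = 1.15485
  30–34: 5 × 0.321 × 0.9290 = 1.49105
  35–39: 5 × 0.192 × 0.9162 = 0.87955
  40–44: 5 × 0.040 × 0.8994 = 0.17988
  45–49: 5 × 0.004 × 0.8972 = 0.01794
Sum = 4.27543
NRR = 0.49261 × 4.27543 = 2.10612
An NRR exceeding 1 indicates intrinsic growth under these rates.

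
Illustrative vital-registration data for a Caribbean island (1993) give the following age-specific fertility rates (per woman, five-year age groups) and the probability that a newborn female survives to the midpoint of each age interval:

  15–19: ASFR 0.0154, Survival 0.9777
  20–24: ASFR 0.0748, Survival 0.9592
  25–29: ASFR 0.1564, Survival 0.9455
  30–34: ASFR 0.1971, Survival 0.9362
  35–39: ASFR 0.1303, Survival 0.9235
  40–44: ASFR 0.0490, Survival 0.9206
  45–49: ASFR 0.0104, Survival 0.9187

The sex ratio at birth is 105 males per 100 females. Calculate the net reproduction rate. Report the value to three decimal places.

Proportion female at birth = 100 / (100 + 105) = 0.48780.
Per-age-group product (5 × ASFR × survival probability):
  15–19: 5 × 0.0154 × 0.9777 = 0.07528
  20–24: 5 × 0.0748 × 0.9592 = 0.35874
  25–29: 5 × 0.1564 × 0.9455 = 0.73938
  30–34: 5 × 0.1971 × 0.9362 = 0.92263
  35–39: 5 × 0.1303 × 0.9235 = 0.60166
  40–44: 5 × 0.0490 × 0.9206 = 0.22555
  45–49: 5 × 0.0104 × 0.9187 = 0.04777
Sum = 2.97101
NRR = 0.48780 × 2.97101 = 1.44926
NRR > 1, so each generation more than replaces itself.

1.449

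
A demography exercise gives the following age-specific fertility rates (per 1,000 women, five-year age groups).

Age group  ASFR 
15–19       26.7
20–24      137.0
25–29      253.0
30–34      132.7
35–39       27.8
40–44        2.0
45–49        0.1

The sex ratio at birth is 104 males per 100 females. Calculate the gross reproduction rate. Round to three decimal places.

1.420

Proportion female at birth = 100 / (100 + 104) = 0.49020.
Sum of ASFRs = 26.7 + 137.0 + 253.0 + 132.7 + 27.8 + 2.0 + 0.1 = 579.3
TFR = 5 × 579.3 / 1000 = 2.8965
GRR = 0.49020 × 2.8965 = 1.41986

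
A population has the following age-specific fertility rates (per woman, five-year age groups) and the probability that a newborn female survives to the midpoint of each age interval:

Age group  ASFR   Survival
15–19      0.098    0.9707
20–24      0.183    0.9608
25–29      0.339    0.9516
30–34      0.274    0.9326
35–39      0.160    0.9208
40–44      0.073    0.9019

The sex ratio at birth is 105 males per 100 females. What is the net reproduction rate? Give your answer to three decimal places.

Proportion female at birth = 100 / (100 + 105) = 0.48780.
Per-age-group product (5 × ASFR × survival probability):
  15–19: 5 × 0.098 × 0.9707 = 0.47564
  20–24: 5 × 0.183 × 0.9608 = 0.87913
  25–29: 5 × 0.339 × 0.9516 = 1.61296
  30–34: 5 × 0.274 × 0.9326 = 1.27766
  35–39: 5 × 0.160 × 0.9208 = 0.73664
  40–44: 5 × 0.073 × 0.9019 = 0.32919
Sum = 5.31122
NRR = 0.48780 × 5.31122 = 2.59081
NRR > 1, so each generation more than replaces itself.

2.591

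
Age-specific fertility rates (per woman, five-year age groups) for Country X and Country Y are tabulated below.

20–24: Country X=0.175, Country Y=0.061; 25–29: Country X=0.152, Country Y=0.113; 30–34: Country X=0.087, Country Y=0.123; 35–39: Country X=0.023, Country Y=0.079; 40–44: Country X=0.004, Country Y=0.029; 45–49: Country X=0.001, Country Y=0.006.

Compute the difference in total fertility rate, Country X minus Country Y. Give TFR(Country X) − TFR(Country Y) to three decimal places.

Country X:
  Sum of ASFRs = 0.175 + 0.152 + 0.087 + 0.023 + 0.004 + 0.001 = 0.442
  TFR = 5 × 0.442 = 2.21
Country Y:
  Sum of ASFRs = 0.061 + 0.113 + 0.123 + 0.079 + 0.029 + 0.006 = 0.411
  TFR = 5 × 0.411 = 2.055
Difference = 2.21 − 2.055 = 0.155

0.155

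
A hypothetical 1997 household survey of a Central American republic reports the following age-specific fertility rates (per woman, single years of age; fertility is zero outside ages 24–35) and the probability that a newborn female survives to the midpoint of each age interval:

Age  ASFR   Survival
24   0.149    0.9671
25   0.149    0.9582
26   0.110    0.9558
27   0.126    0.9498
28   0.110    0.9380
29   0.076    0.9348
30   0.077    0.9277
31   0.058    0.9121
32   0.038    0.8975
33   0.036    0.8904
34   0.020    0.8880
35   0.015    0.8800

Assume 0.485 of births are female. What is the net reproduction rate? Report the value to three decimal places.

0.440

Proportion female at birth = 0.485.
Each age group contributes 1 × ASFR × survival:
  24: 1 × 0.149 × 0.9671 = 0.14410
  25: 1 × 0.149 × 0.9582 = 0.14277
  26: 1 × 0.110 × 0.9558 = 0.10514
  27: 1 × 0.126 × 0.9498 = 0.11967
  28: 1 × 0.110 × 0.9380 = 0.10318
  29: 1 × 0.076 × 0.9348 = 0.07104
  30: 1 × 0.077 × 0.9277 = 0.07143
  31: 1 × 0.058 × 0.9121 = 0.05290
  32: 1 × 0.038 × 0.8975 = 0.03411
  33: 1 × 0.036 × 0.8904 = 0.03205
  34: 1 × 0.020 × 0.8880 = 0.01776
  35: 1 × 0.015 × 0.8800 = 0.01320
Sum = 0.90735
NRR = 0.485 × 0.90735 = 0.44006
With NRR below 1 the population is below replacement fertility.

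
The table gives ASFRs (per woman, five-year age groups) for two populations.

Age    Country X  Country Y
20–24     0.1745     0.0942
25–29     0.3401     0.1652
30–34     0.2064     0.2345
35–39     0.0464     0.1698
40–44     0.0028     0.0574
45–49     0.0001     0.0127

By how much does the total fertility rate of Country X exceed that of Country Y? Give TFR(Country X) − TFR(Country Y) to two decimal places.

Country X:
  Sum of ASFRs = 0.1745 + 0.3401 + 0.2064 + 0.0464 + 0.0028 + 0.0001 = 0.7703
  TFR = 5 × 0.7703 = 3.8515
Country Y:
  Sum of ASFRs = 0.0942 + 0.1652 + 0.2345 + 0.1698 + 0.0574 + 0.0127 = 0.7338
  TFR = 5 × 0.7338 = 3.669
Difference = 3.8515 − 3.669 = 0.1825

0.18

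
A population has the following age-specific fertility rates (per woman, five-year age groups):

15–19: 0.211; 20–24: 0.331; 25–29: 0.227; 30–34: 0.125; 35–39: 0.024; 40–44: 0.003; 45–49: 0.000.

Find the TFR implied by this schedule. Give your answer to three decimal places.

Sum of ASFRs = 0.211 + 0.331 + 0.227 + 0.125 + 0.024 + 0.003 + 0.000 = 0.921
TFR = 5 × 0.921 = 4.605

4.605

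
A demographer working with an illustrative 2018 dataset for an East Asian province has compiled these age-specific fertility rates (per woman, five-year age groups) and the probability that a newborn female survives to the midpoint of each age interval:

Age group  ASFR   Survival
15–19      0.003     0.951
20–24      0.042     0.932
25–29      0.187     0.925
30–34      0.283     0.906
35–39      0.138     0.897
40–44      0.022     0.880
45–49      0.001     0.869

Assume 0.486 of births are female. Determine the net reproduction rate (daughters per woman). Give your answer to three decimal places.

Proportion female at birth = 0.486.
Per-age-group product (5 × ASFR × survival probability):
  15–19: 5 × 0.003 × 0.951 = 0.01427
  20–24: 5 × 0.042 × 0.932 = 0.19572
  25–29: 5 × 0.187 × 0.925 = 0.86488
  30–34: 5 × 0.283 × 0.906 = 1.28199
  35–39: 5 × 0.138 × 0.897 = 0.61893
  40–44: 5 × 0.022 × 0.880 = 0.09680
  45–49: 5 × 0.001 × 0.869 = 0.00435
Sum = 3.07694
NRR = 0.486 × 3.07694 = 1.49539
NRR > 1, so each generation more than replaces itself.

1.495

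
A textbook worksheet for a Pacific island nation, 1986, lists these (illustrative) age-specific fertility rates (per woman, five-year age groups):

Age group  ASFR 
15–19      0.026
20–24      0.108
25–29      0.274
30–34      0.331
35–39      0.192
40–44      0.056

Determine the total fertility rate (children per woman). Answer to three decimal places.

Sum of ASFRs = 0.026 + 0.108 + 0.274 + 0.331 + 0.192 + 0.056 = 0.987
TFR = 5 × 0.987 = 4.935

4.935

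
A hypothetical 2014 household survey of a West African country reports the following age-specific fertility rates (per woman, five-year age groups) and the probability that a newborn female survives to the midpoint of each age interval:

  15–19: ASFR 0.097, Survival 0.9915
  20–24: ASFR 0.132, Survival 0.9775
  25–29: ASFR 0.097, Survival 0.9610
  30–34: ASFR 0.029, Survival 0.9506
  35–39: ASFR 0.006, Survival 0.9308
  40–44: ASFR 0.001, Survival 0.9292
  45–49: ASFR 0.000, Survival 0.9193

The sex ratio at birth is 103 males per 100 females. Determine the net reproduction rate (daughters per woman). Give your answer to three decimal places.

0.868

Proportion female at birth = 100 / (100 + 103) = 0.49261.
Each age group contributes 5 × ASFR × survival:
  15–19: 5 × 0.097 × 0.9915 = 0.48088
  20–24: 5 × 0.132 × 0.9775 = 0.64515
  25–29: 5 × 0.097 × 0.9610 = 0.46609
  30–34: 5 × 0.029 × 0.9506 = 0.13784
  35–39: 5 × 0.006 × 0.9308 = 0.02792
  40–44: 5 × 0.001 × 0.9292 = 0.00465
  45–49: 5 × 0.000 × 0.9193 = 0.00000
Sum = 1.76253
NRR = 0.49261 × 1.76253 = 0.86824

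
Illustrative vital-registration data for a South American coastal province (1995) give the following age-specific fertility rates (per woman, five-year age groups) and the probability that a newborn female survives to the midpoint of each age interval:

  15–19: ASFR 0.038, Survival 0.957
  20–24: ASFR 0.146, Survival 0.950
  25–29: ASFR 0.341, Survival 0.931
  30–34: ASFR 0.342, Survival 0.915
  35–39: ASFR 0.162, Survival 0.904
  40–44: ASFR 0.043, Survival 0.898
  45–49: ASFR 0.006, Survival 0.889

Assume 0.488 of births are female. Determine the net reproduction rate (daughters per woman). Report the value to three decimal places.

2.430

Proportion female at birth = 0.488.
Survival-weighted fertility by age (5·fₓ·Sₓ):
  15–19: 5 × 0.038 × 0.957 = 0.18183
  20–24: 5 × 0.146 × 0.950 = 0.69350
  25–29: 5 × 0.341 × 0.931 = 1.58736
  30–34: 5 × 0.342 × 0.915 = 1.56465
  35–39: 5 × 0.162 × 0.904 = 0.73224
  40–44: 5 × 0.043 × 0.898 = 0.19307
  45–49: 5 × 0.006 × 0.889 = 0.02667
Sum = 4.97932
NRR = 0.488 × 4.97932 = 2.42991
An NRR exceeding 1 indicates intrinsic growth under these rates.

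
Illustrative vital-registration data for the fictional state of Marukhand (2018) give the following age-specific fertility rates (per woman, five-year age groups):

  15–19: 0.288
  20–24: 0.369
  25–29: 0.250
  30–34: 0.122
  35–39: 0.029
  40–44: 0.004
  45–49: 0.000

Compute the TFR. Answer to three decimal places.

Sum of ASFRs = 0.288 + 0.369 + 0.250 + 0.122 + 0.029 + 0.004 + 0.000 = 1.062
TFR = 5 × 1.062 = 5.31

5.310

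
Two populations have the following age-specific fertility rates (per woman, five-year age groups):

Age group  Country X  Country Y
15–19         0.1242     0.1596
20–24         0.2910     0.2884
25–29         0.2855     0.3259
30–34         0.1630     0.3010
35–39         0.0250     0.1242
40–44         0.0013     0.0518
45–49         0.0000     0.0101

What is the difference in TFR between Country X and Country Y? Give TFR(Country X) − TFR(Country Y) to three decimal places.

-1.855

Country X:
  Sum of ASFRs = 0.1242 + 0.2910 + 0.2855 + 0.1630 + 0.0250 + 0.0013 + 0.0000 = 0.8900
  TFR = 5 × 0.8900 = 4.45
Country Y:
  Sum of ASFRs = 0.1596 + 0.2884 + 0.3259 + 0.3010 + 0.1242 + 0.0518 + 0.0101 = 1.2610
  TFR = 5 × 1.2610 = 6.305
Difference = 4.45 − 6.305 = -1.855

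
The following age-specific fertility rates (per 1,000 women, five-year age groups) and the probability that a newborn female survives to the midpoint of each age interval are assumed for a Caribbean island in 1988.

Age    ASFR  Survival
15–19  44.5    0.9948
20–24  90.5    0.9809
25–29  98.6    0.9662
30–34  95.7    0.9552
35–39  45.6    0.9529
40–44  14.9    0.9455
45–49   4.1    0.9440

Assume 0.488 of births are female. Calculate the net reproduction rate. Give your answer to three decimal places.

0.930

Proportion female at birth = 0.488.
Per-age-group product (5 × ASFR × survival probability):
  15–19: 5 × 44.5/1000 × 0.9948 = 0.22134
  20–24: 5 × 90.5/1000 × 0.9809 = 0.44386
  25–29: 5 × 98.6/1000 × 0.9662 = 0.47634
  30–34: 5 × 95.7/1000 × 0.9552 = 0.45706
  35–39: 5 × 45.6/1000 × 0.9529 = 0.21726
  40–44: 5 × 14.9/1000 × 0.9455 = 0.07044
  45–49: 5 × 4.1/1000 × 0.9440 = 0.01935
Sum = 1.90565
NRR = 0.488 × 1.90565 = 0.92996
NRR < 1, so the cohort does not fully replace itself.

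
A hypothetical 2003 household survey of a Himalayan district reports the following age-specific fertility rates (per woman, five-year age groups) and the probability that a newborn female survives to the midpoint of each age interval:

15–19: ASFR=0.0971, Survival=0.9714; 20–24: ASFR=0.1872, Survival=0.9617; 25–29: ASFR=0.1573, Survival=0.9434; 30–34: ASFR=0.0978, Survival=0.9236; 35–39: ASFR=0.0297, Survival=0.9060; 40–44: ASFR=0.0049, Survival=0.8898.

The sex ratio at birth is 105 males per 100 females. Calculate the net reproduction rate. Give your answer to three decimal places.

Proportion female at birth = 100 / (100 + 105) = 0.48780.
Each age group contributes 5 × ASFR × survival:
  15–19: 5 × 0.0971 × 0.9714 = 0.47161
  20–24: 5 × 0.1872 × 0.9617 = 0.90015
  25–29: 5 × 0.1573 × 0.9434 = 0.74198
  30–34: 5 × 0.0978 × 0.9236 = 0.45164
  35–39: 5 × 0.0297 × 0.9060 = 0.13454
  40–44: 5 × 0.0049 × 0.8898 = 0.02180
Sum = 2.72172
NRR = 0.48780 × 2.72172 = 1.32766
NRR > 1, so each generation more than replaces itself.

1.328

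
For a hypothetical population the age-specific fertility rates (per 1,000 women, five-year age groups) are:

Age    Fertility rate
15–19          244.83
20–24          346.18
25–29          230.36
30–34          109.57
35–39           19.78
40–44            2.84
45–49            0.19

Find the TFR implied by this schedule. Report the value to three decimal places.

4.769

Sum of ASFRs = 244.83 + 346.18 + 230.36 + 109.57 + 19.78 + 2.84 + 0.19 = 953.75
TFR = 5 × 953.75 / 1000 = 4.76875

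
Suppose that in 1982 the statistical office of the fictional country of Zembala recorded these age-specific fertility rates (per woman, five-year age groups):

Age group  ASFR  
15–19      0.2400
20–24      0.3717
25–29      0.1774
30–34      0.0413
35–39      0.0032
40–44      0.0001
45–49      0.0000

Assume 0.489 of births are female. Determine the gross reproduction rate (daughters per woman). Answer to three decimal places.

2.038

Proportion female at birth = 0.489.
Sum of ASFRs = 0.2400 + 0.3717 + 0.1774 + 0.0413 + 0.0032 + 0.0001 + 0.0000 = 0.8337
TFR = 5 × 0.8337 = 4.1685
GRR = 0.489 × 4.1685 = 2.03840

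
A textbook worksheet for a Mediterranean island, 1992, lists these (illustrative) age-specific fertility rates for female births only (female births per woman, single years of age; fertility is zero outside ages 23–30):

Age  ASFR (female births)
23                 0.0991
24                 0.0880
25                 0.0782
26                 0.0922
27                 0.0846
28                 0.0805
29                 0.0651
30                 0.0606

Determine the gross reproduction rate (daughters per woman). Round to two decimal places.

0.65

Sum of female ASFRs = 0.0991 + 0.0880 + 0.0782 + 0.0922 + 0.0846 + 0.0805 + 0.0651 + 0.0606 = 0.6483
GRR = 0.6483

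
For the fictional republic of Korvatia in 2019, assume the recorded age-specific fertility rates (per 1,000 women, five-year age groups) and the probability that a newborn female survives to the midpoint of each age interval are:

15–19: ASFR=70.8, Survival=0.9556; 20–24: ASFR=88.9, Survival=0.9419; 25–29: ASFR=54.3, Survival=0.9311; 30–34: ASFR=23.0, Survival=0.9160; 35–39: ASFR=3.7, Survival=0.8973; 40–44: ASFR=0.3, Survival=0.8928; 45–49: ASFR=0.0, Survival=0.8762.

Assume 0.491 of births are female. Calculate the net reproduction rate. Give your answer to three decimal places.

Proportion female at birth = 0.491.
Each age group contributes 5 × ASFR × survival:
  15–19: 5 × 70.8/1000 × 0.9556 = 0.33828
  20–24: 5 × 88.9/1000 × 0.9419 = 0.41867
  25–29: 5 × 54.3/1000 × 0.9311 = 0.25279
  30–34: 5 × 23.0/1000 × 0.9160 = 0.10534
  35–39: 5 × 3.7/1000 × 0.8973 = 0.01660
  40–44: 5 × 0.3/1000 × 0.8928 = 0.00134
  45–49: 5 × 0.0/1000 × 0.8762 = 0.00000
Sum = 1.13302
NRR = 0.491 × 1.13302 = 0.55631
NRR < 1, so the cohort does not fully replace itself.

0.556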